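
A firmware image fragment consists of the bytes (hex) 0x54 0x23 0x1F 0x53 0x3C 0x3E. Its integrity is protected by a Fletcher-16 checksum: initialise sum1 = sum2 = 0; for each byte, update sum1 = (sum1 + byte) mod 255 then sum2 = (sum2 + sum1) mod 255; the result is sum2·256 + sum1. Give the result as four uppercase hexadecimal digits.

D664

Running sums (mod 255):
  after byte 0 (0x54): sum1=84, sum2=84
  after byte 1 (0x23): sum1=119, sum2=203
  after byte 2 (0x1F): sum1=150, sum2=98
  after byte 3 (0x53): sum1=233, sum2=76
  after byte 4 (0x3C): sum1=38, sum2=114
  after byte 5 (0x3E): sum1=100, sum2=214
Checksum = sum2·256 + sum1 = 214·256 + 100 = 54884 = 0xD664.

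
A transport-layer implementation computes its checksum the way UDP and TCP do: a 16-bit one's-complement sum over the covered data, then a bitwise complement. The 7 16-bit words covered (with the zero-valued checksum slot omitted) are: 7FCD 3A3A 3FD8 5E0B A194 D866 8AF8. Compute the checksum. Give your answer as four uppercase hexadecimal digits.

A320

One's-complement addition (fold any carry out of bit 15 back into bit 0):
  0x7FCD + 0x3A3A = 0x0BA07
  0xBA07 + 0x3FD8 = 0x0F9DF
  0xF9DF + 0x5E0B = 0x157EA → wrap carry → 0x57EB
  0x57EB + 0xA194 = 0x0F97F
  0xF97F + 0xD866 = 0x1D1E5 → wrap carry → 0xD1E6
  0xD1E6 + 0x8AF8 = 0x15CDE → wrap carry → 0x5CDF
One's-complement sum = 0x5CDF.
Checksum = ~0x5CDF & 0xFFFF = 0xA320.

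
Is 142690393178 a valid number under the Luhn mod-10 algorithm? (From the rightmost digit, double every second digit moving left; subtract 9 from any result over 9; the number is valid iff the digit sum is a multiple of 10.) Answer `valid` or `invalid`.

From the right, keep odd positions and double even positions (subtract 9 from any doubled value over 9):
  doubled (positions 2,4,...): 5 6 6 9 4 2 → sum 32
  kept (positions 1,3,...): 8 1 9 0 6 4 → sum 28
Total = 60.
60 mod 10 = 0, so the number is valid.

valid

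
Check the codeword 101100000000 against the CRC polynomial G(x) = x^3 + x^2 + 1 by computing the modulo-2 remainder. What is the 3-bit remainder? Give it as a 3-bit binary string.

001

Modulo-2 division of 101100000000 by 1101:
  pos 0: 1011 XOR 1101 = 0110
  pos 1: 1100 XOR 1101 = 0001
  pos 4: 1000 XOR 1101 = 0101
  pos 5: 1010 XOR 1101 = 0111
  pos 6: 1110 XOR 1101 = 0011
  pos 8: 1100 XOR 1101 = 0001
Remainder = 001 (nonzero — an error is detected).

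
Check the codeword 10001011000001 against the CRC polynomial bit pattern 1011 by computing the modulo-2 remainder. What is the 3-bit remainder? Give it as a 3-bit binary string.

100

Modulo-2 division of 10001011000001 by 1011:
  pos 0: 1000 XOR 1011 = 0011
  pos 2: 1110 XOR 1011 = 0101
  pos 3: 1011 XOR 1011 = 0000
  pos 7: 1000 XOR 1011 = 0011
  pos 9: 1100 XOR 1011 = 0111
  pos 10: 1111 XOR 1011 = 0100
Remainder = 100 (nonzero — an error is detected).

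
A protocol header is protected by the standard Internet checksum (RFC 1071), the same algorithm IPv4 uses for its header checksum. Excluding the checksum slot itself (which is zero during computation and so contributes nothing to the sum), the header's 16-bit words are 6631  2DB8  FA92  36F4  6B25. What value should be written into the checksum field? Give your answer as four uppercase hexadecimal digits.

CF69

One's-complement addition (fold any carry out of bit 15 back into bit 0):
  0x6631 + 0x2DB8 = 0x093E9
  0x93E9 + 0xFA92 = 0x18E7B → wrap carry → 0x8E7C
  0x8E7C + 0x36F4 = 0x0C570
  0xC570 + 0x6B25 = 0x13095 → wrap carry → 0x3096
One's-complement sum = 0x3096.
Checksum = ~0x3096 & 0xFFFF = 0xCF69.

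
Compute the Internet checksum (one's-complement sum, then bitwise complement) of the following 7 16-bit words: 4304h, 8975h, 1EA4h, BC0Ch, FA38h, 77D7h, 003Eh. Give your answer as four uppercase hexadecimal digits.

E686

One's-complement addition (fold any carry out of bit 15 back into bit 0):
  0x4304 + 0x8975 = 0x0CC79
  0xCC79 + 0x1EA4 = 0x0EB1D
  0xEB1D + 0xBC0C = 0x1A729 → wrap carry → 0xA72A
  0xA72A + 0xFA38 = 0x1A162 → wrap carry → 0xA163
  0xA163 + 0x77D7 = 0x1193A → wrap carry → 0x193B
  0x193B + 0x003E = 0x01979
One's-complement sum = 0x1979.
Checksum = ~0x1979 & 0xFFFF = 0xE686.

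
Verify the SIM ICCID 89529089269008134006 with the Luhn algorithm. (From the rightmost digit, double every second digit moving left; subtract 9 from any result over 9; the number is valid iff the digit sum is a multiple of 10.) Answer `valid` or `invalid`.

From the right, keep odd positions and double even positions (subtract 9 from any doubled value over 9):
  doubled (positions 2,4,...): 0 8 2 0 9 4 7 9 1 7 → sum 47
  kept (positions 1,3,...): 6 0 3 8 0 6 9 0 2 9 → sum 43
Total = 90.
90 mod 10 = 0, so the number is valid.

valid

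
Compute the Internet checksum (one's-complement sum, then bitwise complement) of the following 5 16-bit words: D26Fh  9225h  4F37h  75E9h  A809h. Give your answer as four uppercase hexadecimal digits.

2E40

One's-complement addition (fold any carry out of bit 15 back into bit 0):
  0xD26F + 0x9225 = 0x16494 → wrap carry → 0x6495
  0x6495 + 0x4F37 = 0x0B3CC
  0xB3CC + 0x75E9 = 0x129B5 → wrap carry → 0x29B6
  0x29B6 + 0xA809 = 0x0D1BF
One's-complement sum = 0xD1BF.
Checksum = ~0xD1BF & 0xFFFF = 0x2E40.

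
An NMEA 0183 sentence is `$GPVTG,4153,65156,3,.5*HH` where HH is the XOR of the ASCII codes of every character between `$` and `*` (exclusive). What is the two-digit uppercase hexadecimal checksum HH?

48

XOR the ASCII codes of the payload characters:
  'G' = 0x47 → acc = 0x47
  'P' = 0x50 → acc = 0x17
  'V' = 0x56 → acc = 0x41
  'T' = 0x54 → acc = 0x15
  'G' = 0x47 → acc = 0x52
  ',' = 0x2C → acc = 0x7E
  '4' = 0x34 → acc = 0x4A
  '1' = 0x31 → acc = 0x7B
  '5' = 0x35 → acc = 0x4E
  '3' = 0x33 → acc = 0x7D
  ',' = 0x2C → acc = 0x51
  '6' = 0x36 → acc = 0x67
  '5' = 0x35 → acc = 0x52
  '1' = 0x31 → acc = 0x63
  '5' = 0x35 → acc = 0x56
  '6' = 0x36 → acc = 0x60
  ',' = 0x2C → acc = 0x4C
  '3' = 0x33 → acc = 0x7F
  ',' = 0x2C → acc = 0x53
  '.' = 0x2E → acc = 0x7D
  '5' = 0x35 → acc = 0x48
Checksum = 0x48.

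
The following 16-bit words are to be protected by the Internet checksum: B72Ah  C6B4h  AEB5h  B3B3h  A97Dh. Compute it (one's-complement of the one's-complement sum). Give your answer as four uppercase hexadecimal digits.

7639

One's-complement addition (fold any carry out of bit 15 back into bit 0):
  0xB72A + 0xC6B4 = 0x17DDE → wrap carry → 0x7DDF
  0x7DDF + 0xAEB5 = 0x12C94 → wrap carry → 0x2C95
  0x2C95 + 0xB3B3 = 0x0E048
  0xE048 + 0xA97D = 0x189C5 → wrap carry → 0x89C6
One's-complement sum = 0x89C6.
Checksum = ~0x89C6 & 0xFFFF = 0x7639.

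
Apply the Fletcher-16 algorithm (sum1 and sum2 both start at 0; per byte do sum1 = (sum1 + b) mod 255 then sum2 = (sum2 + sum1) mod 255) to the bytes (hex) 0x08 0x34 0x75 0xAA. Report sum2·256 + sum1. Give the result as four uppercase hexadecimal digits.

Running sums (mod 255):
  after byte 0 (0x08): sum1=8, sum2=8
  after byte 1 (0x34): sum1=60, sum2=68
  after byte 2 (0x75): sum1=177, sum2=245
  after byte 3 (0xAA): sum1=92, sum2=82
Checksum = sum2·256 + sum1 = 82·256 + 92 = 21084 = 0x525C.

525C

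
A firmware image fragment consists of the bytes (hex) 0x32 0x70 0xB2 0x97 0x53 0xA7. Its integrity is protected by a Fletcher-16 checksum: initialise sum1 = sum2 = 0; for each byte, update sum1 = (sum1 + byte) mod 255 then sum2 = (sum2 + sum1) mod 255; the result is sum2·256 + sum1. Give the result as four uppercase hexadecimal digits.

Running sums (mod 255):
  after byte 0 (0x32): sum1=50, sum2=50
  after byte 1 (0x70): sum1=162, sum2=212
  after byte 2 (0xB2): sum1=85, sum2=42
  after byte 3 (0x97): sum1=236, sum2=23
  after byte 4 (0x53): sum1=64, sum2=87
  after byte 5 (0xA7): sum1=231, sum2=63
Checksum = sum2·256 + sum1 = 63·256 + 231 = 16359 = 0x3FE7.

3FE7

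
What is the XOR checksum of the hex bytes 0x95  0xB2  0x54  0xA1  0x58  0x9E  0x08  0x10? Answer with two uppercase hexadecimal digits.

XOR the bytes together:
  start with 0x95
  0x95 ⊕ 0xB2 = 0x27
  0x27 ⊕ 0x54 = 0x73
  0x73 ⊕ 0xA1 = 0xD2
  0xD2 ⊕ 0x58 = 0x8A
  0x8A ⊕ 0x9E = 0x14
  0x14 ⊕ 0x08 = 0x1C
  0x1C ⊕ 0x10 = 0x0C

0C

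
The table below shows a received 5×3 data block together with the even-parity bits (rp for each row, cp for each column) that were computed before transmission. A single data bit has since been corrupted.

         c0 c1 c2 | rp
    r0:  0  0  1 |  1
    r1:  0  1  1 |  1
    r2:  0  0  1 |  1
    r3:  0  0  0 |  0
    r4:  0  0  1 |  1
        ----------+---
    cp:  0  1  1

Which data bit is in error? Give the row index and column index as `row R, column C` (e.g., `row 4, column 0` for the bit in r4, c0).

row 1, column 2

Recompute each row's even parity and compare to rp:
  r0: data parity 1, sent rp 1 → ok
  r1: data parity 0, sent rp 1 → mismatch
  r2: data parity 1, sent rp 1 → ok
  r3: data parity 0, sent rp 0 → ok
  r4: data parity 1, sent rp 1 → ok
Recompute each column's even parity and compare to cp:
  c0: data parity 0, sent cp 0 → ok
  c1: data parity 1, sent cp 1 → ok
  c2: data parity 0, sent cp 1 → mismatch
Exactly one row (r1) and one column (c2) fail → the flipped bit is at their intersection.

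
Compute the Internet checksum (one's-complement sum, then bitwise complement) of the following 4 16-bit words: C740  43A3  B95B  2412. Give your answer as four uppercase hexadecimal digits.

17AE

One's-complement addition (fold any carry out of bit 15 back into bit 0):
  0xC740 + 0x43A3 = 0x10AE3 → wrap carry → 0x0AE4
  0x0AE4 + 0xB95B = 0x0C43F
  0xC43F + 0x2412 = 0x0E851
One's-complement sum = 0xE851.
Checksum = ~0xE851 & 0xFFFF = 0x17AE.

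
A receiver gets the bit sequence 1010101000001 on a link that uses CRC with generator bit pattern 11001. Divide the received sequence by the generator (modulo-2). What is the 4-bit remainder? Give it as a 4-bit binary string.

Modulo-2 division of 1010101000001 by 11001:
  pos 0: 10101 XOR 11001 = 01100
  pos 1: 11000 XOR 11001 = 00001
  pos 5: 11000 XOR 11001 = 00001
Remainder = 1001 (nonzero — an error is detected).

1001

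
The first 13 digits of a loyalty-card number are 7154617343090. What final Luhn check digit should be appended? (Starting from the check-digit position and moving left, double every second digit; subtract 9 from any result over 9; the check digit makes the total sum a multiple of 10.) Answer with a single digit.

Partial digits right→left: 0 9 0 3 4 3 7 1 6 4 5 1 7
Double every second digit counting from the check-digit position (so the 1st, 3rd, 5th, ... of the partial from the right).
  doubled (with −9 where >9): 0 0 8 5 3 1 5 → sum 22
  kept as-is: 9 3 3 1 4 1 → sum 21
Total = 22 + 21 = 43.
Check digit = (10 − (43 mod 10)) mod 10 = 7.

7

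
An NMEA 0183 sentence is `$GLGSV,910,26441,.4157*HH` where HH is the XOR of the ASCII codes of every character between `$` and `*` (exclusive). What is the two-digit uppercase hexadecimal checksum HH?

41

XOR the ASCII codes of the payload characters:
  'G' = 0x47 → acc = 0x47
  'L' = 0x4C → acc = 0x0B
  'G' = 0x47 → acc = 0x4C
  'S' = 0x53 → acc = 0x1F
  'V' = 0x56 → acc = 0x49
  ',' = 0x2C → acc = 0x65
  '9' = 0x39 → acc = 0x5C
  '1' = 0x31 → acc = 0x6D
  '0' = 0x30 → acc = 0x5D
  ',' = 0x2C → acc = 0x71
  '2' = 0x32 → acc = 0x43
  '6' = 0x36 → acc = 0x75
  '4' = 0x34 → acc = 0x41
  '4' = 0x34 → acc = 0x75
  '1' = 0x31 → acc = 0x44
  ',' = 0x2C → acc = 0x68
  '.' = 0x2E → acc = 0x46
  '4' = 0x34 → acc = 0x72
  '1' = 0x31 → acc = 0x43
  '5' = 0x35 → acc = 0x76
  '7' = 0x37 → acc = 0x41
Checksum = 0x41.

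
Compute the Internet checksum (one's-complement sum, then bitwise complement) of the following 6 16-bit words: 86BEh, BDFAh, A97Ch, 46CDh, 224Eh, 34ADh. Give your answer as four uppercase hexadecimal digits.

7401

One's-complement addition (fold any carry out of bit 15 back into bit 0):
  0x86BE + 0xBDFA = 0x144B8 → wrap carry → 0x44B9
  0x44B9 + 0xA97C = 0x0EE35
  0xEE35 + 0x46CD = 0x13502 → wrap carry → 0x3503
  0x3503 + 0x224E = 0x05751
  0x5751 + 0x34AD = 0x08BFE
One's-complement sum = 0x8BFE.
Checksum = ~0x8BFE & 0xFFFF = 0x7401.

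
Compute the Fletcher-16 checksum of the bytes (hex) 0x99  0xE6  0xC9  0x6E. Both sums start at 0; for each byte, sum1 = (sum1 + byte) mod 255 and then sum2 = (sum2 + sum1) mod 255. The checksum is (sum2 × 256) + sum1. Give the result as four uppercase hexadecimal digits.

Running sums (mod 255):
  after byte 0 (0x99): sum1=153, sum2=153
  after byte 1 (0xE6): sum1=128, sum2=26
  after byte 2 (0xC9): sum1=74, sum2=100
  after byte 3 (0x6E): sum1=184, sum2=29
Checksum = sum2·256 + sum1 = 29·256 + 184 = 7608 = 0x1DB8.

1DB8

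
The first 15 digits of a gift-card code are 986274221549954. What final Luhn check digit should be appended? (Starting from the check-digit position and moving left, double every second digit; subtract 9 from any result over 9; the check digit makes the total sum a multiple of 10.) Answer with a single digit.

7

Partial digits right→left: 4 5 9 9 4 5 1 2 2 4 7 2 6 8 9
Double every second digit counting from the check-digit position (so the 1st, 3rd, 5th, ... of the partial from the right).
  doubled (with −9 where >9): 8 9 8 2 4 5 3 9 → sum 48
  kept as-is: 5 9 5 2 4 2 8 → sum 35
Total = 48 + 35 = 83.
Check digit = (10 − (83 mod 10)) mod 10 = 7.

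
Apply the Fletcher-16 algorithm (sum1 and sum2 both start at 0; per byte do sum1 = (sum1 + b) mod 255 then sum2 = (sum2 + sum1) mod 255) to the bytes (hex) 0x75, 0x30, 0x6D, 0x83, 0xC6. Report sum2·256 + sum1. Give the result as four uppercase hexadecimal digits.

225D

Running sums (mod 255):
  after byte 0 (0x75): sum1=117, sum2=117
  after byte 1 (0x30): sum1=165, sum2=27
  after byte 2 (0x6D): sum1=19, sum2=46
  after byte 3 (0x83): sum1=150, sum2=196
  after byte 4 (0xC6): sum1=93, sum2=34
Checksum = sum2·256 + sum1 = 34·256 + 93 = 8797 = 0x225D.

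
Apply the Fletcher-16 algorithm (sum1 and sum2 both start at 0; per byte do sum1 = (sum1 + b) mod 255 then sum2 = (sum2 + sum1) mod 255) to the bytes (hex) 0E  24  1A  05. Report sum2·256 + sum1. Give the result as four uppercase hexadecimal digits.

Running sums (mod 255):
  after byte 0 (0E): sum1=14, sum2=14
  after byte 1 (24): sum1=50, sum2=64
  after byte 2 (1A): sum1=76, sum2=140
  after byte 3 (05): sum1=81, sum2=221
Checksum = sum2·256 + sum1 = 221·256 + 81 = 56657 = 0xDD51.

DD51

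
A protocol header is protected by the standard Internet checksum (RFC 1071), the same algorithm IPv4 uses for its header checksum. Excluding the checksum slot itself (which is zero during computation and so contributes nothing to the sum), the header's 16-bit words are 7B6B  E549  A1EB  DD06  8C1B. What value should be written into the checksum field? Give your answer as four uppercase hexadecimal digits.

One's-complement addition (fold any carry out of bit 15 back into bit 0):
  0x7B6B + 0xE549 = 0x160B4 → wrap carry → 0x60B5
  0x60B5 + 0xA1EB = 0x102A0 → wrap carry → 0x02A1
  0x02A1 + 0xDD06 = 0x0DFA7
  0xDFA7 + 0x8C1B = 0x16BC2 → wrap carry → 0x6BC3
One's-complement sum = 0x6BC3.
Checksum = ~0x6BC3 & 0xFFFF = 0x943C.

943C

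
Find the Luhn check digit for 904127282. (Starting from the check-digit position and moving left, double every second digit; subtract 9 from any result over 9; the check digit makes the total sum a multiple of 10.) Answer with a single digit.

5

Partial digits right→left: 2 8 2 7 2 1 4 0 9
Double every second digit counting from the check-digit position (so the 1st, 3rd, 5th, ... of the partial from the right).
  doubled (with −9 where >9): 4 4 4 8 9 → sum 29
  kept as-is: 8 7 1 0 → sum 16
Total = 29 + 16 = 45.
Check digit = (10 − (45 mod 10)) mod 10 = 5.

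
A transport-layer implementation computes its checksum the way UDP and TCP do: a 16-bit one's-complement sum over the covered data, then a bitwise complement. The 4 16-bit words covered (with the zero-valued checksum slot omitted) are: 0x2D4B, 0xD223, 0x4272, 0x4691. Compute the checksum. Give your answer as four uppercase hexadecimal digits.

778D

One's-complement addition (fold any carry out of bit 15 back into bit 0):
  0x2D4B + 0xD223 = 0x0FF6E
  0xFF6E + 0x4272 = 0x141E0 → wrap carry → 0x41E1
  0x41E1 + 0x4691 = 0x08872
One's-complement sum = 0x8872.
Checksum = ~0x8872 & 0xFFFF = 0x778D.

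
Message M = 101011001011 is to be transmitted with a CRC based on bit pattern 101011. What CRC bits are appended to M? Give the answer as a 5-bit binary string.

Append 5 zeros: 10101100101100000. Divide by 101011 (XOR where the leading bit is 1):
  pos 0: 101011 XOR 101011 = 000000
  pos 8: 101100 XOR 101011 = 000111
  pos 11: 111000 XOR 101011 = 010011
Remainder (last 5 bits) = 10011. This is the CRC / FCS.

10011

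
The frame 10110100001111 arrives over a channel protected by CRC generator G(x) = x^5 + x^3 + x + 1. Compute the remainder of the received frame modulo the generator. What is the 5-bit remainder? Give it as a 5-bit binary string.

Modulo-2 division of 10110100001111 by 101011:
  pos 0: 101101 XOR 101011 = 000110
  pos 3: 110000 XOR 101011 = 011011
  pos 4: 110110 XOR 101011 = 011101
  pos 5: 111011 XOR 101011 = 010000
  pos 6: 100001 XOR 101011 = 001010
  pos 8: 101011 XOR 101011 = 000000
Remainder = 00000 (zero — the frame passes the CRC check).

00000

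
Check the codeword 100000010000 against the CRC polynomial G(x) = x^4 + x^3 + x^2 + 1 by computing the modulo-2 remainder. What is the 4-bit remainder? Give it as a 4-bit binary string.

0000

Modulo-2 division of 100000010000 by 11101:
  pos 0: 10000 XOR 11101 = 01101
  pos 1: 11010 XOR 11101 = 00111
  pos 3: 11101 XOR 11101 = 00000
Remainder = 0000 (zero — the frame passes the CRC check).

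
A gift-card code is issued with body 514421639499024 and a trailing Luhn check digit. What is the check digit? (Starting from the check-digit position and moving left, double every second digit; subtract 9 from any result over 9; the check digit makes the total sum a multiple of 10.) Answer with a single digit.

Partial digits right→left: 4 2 0 9 9 4 9 3 6 1 2 4 4 1 5
Double every second digit counting from the check-digit position (so the 1st, 3rd, 5th, ... of the partial from the right).
  doubled (with −9 where >9): 8 0 9 9 3 4 8 1 → sum 42
  kept as-is: 2 9 4 3 1 4 1 → sum 24
Total = 42 + 24 = 66.
Check digit = (10 − (66 mod 10)) mod 10 = 4.

4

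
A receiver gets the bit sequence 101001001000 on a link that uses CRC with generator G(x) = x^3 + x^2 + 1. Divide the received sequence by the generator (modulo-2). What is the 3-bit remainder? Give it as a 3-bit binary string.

Modulo-2 division of 101001001000 by 1101:
  pos 0: 1010 XOR 1101 = 0111
  pos 1: 1110 XOR 1101 = 0011
  pos 3: 1110 XOR 1101 = 0011
  pos 5: 1101 XOR 1101 = 0000
Remainder = 000 (zero — the frame passes the CRC check).

000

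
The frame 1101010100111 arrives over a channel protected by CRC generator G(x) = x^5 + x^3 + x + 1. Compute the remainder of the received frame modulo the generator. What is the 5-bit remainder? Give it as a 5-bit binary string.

00000

Modulo-2 division of 1101010100111 by 101011:
  pos 0: 110101 XOR 101011 = 011110
  pos 1: 111100 XOR 101011 = 010111
  pos 2: 101111 XOR 101011 = 000100
  pos 5: 100001 XOR 101011 = 001010
  pos 7: 101011 XOR 101011 = 000000
Remainder = 00000 (zero — the frame passes the CRC check).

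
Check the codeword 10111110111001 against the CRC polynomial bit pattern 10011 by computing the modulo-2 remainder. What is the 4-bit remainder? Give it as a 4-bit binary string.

Modulo-2 division of 10111110111001 by 10011:
  pos 0: 10111 XOR 10011 = 00100
  pos 2: 10011 XOR 10011 = 00000
  pos 8: 11100 XOR 10011 = 01111
  pos 9: 11111 XOR 10011 = 01100
Remainder = 1100 (nonzero — an error is detected).

1100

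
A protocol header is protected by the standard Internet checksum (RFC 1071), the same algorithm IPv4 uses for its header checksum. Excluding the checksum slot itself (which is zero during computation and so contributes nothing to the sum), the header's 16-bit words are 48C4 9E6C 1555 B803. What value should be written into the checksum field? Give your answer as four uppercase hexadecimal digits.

One's-complement addition (fold any carry out of bit 15 back into bit 0):
  0x48C4 + 0x9E6C = 0x0E730
  0xE730 + 0x1555 = 0x0FC85
  0xFC85 + 0xB803 = 0x1B488 → wrap carry → 0xB489
One's-complement sum = 0xB489.
Checksum = ~0xB489 & 0xFFFF = 0x4B76.

4B76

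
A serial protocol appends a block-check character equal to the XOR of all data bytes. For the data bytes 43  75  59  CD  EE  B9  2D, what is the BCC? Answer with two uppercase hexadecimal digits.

XOR the bytes together:
  start with 0x43
  0x43 ⊕ 0x75 = 0x36
  0x36 ⊕ 0x59 = 0x6F
  0x6F ⊕ 0xCD = 0xA2
  0xA2 ⊕ 0xEE = 0x4C
  0x4C ⊕ 0xB9 = 0xF5
  0xF5 ⊕ 0x2D = 0xD8

D8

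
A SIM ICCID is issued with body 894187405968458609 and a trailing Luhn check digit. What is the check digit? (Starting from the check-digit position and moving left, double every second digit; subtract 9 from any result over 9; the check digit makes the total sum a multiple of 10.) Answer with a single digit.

Partial digits right→left: 9 0 6 8 5 4 8 6 9 5 0 4 7 8 1 4 9 8
Double every second digit counting from the check-digit position (so the 1st, 3rd, 5th, ... of the partial from the right).
  doubled (with −9 where >9): 9 3 1 7 9 0 5 2 9 → sum 45
  kept as-is: 0 8 4 6 5 4 8 4 8 → sum 47
Total = 45 + 47 = 92.
Check digit = (10 − (92 mod 10)) mod 10 = 8.

8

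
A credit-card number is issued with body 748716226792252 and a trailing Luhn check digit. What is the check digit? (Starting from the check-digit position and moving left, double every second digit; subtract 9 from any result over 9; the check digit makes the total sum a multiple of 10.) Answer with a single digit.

Partial digits right→left: 2 5 2 2 9 7 6 2 2 6 1 7 8 4 7
Double every second digit counting from the check-digit position (so the 1st, 3rd, 5th, ... of the partial from the right).
  doubled (with −9 where >9): 4 4 9 3 4 2 7 5 → sum 38
  kept as-is: 5 2 7 2 6 7 4 → sum 33
Total = 38 + 33 = 71.
Check digit = (10 − (71 mod 10)) mod 10 = 9.

9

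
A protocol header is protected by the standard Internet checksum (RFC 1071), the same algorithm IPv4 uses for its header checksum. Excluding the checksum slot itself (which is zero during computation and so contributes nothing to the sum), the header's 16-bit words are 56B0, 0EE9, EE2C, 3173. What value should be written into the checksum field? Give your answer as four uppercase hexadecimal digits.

One's-complement addition (fold any carry out of bit 15 back into bit 0):
  0x56B0 + 0x0EE9 = 0x06599
  0x6599 + 0xEE2C = 0x153C5 → wrap carry → 0x53C6
  0x53C6 + 0x3173 = 0x08539
One's-complement sum = 0x8539.
Checksum = ~0x8539 & 0xFFFF = 0x7AC6.

7AC6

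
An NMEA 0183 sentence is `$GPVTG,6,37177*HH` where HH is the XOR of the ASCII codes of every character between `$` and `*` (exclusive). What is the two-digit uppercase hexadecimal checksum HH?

XOR the ASCII codes of the payload characters:
  'G' = 0x47 → acc = 0x47
  'P' = 0x50 → acc = 0x17
  'V' = 0x56 → acc = 0x41
  'T' = 0x54 → acc = 0x15
  'G' = 0x47 → acc = 0x52
  ',' = 0x2C → acc = 0x7E
  '6' = 0x36 → acc = 0x48
  ',' = 0x2C → acc = 0x64
  '3' = 0x33 → acc = 0x57
  '7' = 0x37 → acc = 0x60
  '1' = 0x31 → acc = 0x51
  '7' = 0x37 → acc = 0x66
  '7' = 0x37 → acc = 0x51
Checksum = 0x51.

51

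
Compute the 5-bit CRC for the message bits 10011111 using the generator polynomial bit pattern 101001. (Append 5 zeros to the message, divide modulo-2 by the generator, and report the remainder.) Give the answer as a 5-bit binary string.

Append 5 zeros: 1001111100000. Divide by 101001 (XOR where the leading bit is 1):
  pos 0: 100111 XOR 101001 = 001110
  pos 2: 111011 XOR 101001 = 010010
  pos 3: 100100 XOR 101001 = 001101
  pos 5: 110100 XOR 101001 = 011101
  pos 6: 111010 XOR 101001 = 010011
  pos 7: 100110 XOR 101001 = 001111
Remainder (last 5 bits) = 01111. This is the CRC / FCS.

01111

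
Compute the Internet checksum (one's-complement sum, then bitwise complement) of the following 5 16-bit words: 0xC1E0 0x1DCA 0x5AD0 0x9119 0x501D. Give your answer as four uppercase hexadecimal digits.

E44D

One's-complement addition (fold any carry out of bit 15 back into bit 0):
  0xC1E0 + 0x1DCA = 0x0DFAA
  0xDFAA + 0x5AD0 = 0x13A7A → wrap carry → 0x3A7B
  0x3A7B + 0x9119 = 0x0CB94
  0xCB94 + 0x501D = 0x11BB1 → wrap carry → 0x1BB2
One's-complement sum = 0x1BB2.
Checksum = ~0x1BB2 & 0xFFFF = 0xE44D.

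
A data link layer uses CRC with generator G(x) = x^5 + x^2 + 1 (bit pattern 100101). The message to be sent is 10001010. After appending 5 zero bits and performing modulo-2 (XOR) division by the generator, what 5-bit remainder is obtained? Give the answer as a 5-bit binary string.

Append 5 zeros: 1000101000000. Divide by 100101 (XOR where the leading bit is 1):
  pos 0: 100010 XOR 100101 = 000111
  pos 3: 111100 XOR 100101 = 011001
  pos 4: 110010 XOR 100101 = 010111
  pos 5: 101110 XOR 100101 = 001011
  pos 7: 101100 XOR 100101 = 001001
Remainder (last 5 bits) = 01001. This is the CRC / FCS.

01001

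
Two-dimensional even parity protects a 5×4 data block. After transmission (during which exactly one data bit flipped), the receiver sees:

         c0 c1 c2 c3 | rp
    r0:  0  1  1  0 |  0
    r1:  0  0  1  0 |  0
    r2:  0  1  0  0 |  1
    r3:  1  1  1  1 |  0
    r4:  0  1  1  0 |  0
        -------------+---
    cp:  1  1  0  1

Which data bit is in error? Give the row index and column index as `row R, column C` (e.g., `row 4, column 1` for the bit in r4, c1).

Recompute each row's even parity and compare to rp:
  r0: data parity 0, sent rp 0 → ok
  r1: data parity 1, sent rp 0 → mismatch
  r2: data parity 1, sent rp 1 → ok
  r3: data parity 0, sent rp 0 → ok
  r4: data parity 0, sent rp 0 → ok
Recompute each column's even parity and compare to cp:
  c0: data parity 1, sent cp 1 → ok
  c1: data parity 0, sent cp 1 → mismatch
  c2: data parity 0, sent cp 0 → ok
  c3: data parity 1, sent cp 1 → ok
Exactly one row (r1) and one column (c1) fail → the flipped bit is at their intersection.

row 1, column 1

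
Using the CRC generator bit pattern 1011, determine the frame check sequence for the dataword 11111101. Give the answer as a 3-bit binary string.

101

Append 3 zeros: 11111101000. Divide by 1011 (XOR where the leading bit is 1):
  pos 0: 1111 XOR 1011 = 0100
  pos 1: 1001 XOR 1011 = 0010
  pos 3: 1010 XOR 1011 = 0001
  pos 6: 1100 XOR 1011 = 0111
  pos 7: 1110 XOR 1011 = 0101
Remainder (last 3 bits) = 101. This is the CRC / FCS.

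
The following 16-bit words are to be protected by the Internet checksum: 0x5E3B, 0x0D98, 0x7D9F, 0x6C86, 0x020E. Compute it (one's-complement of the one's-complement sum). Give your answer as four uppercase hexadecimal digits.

One's-complement addition (fold any carry out of bit 15 back into bit 0):
  0x5E3B + 0x0D98 = 0x06BD3
  0x6BD3 + 0x7D9F = 0x0E972
  0xE972 + 0x6C86 = 0x155F8 → wrap carry → 0x55F9
  0x55F9 + 0x020E = 0x05807
One's-complement sum = 0x5807.
Checksum = ~0x5807 & 0xFFFF = 0xA7F8.

A7F8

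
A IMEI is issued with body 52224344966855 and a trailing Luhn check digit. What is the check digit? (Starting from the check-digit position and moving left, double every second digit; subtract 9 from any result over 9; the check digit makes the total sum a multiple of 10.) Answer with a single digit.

2

Partial digits right→left: 5 5 8 6 6 9 4 4 3 4 2 2 2 5
Double every second digit counting from the check-digit position (so the 1st, 3rd, 5th, ... of the partial from the right).
  doubled (with −9 where >9): 1 7 3 8 6 4 4 → sum 33
  kept as-is: 5 6 9 4 4 2 5 → sum 35
Total = 33 + 35 = 68.
Check digit = (10 − (68 mod 10)) mod 10 = 2.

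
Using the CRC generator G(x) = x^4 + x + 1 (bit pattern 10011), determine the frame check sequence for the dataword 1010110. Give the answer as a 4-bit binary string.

1000

Append 4 zeros: 10101100000. Divide by 10011 (XOR where the leading bit is 1):
  pos 0: 10101 XOR 10011 = 00110
  pos 2: 11010 XOR 10011 = 01001
  pos 3: 10010 XOR 10011 = 00001
Remainder (last 4 bits) = 1000. This is the CRC / FCS.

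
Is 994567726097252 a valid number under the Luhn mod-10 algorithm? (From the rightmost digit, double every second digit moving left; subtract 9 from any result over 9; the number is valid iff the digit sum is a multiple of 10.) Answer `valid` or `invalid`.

From the right, keep odd positions and double even positions (subtract 9 from any doubled value over 9):
  doubled (positions 2,4,...): 1 5 0 4 5 1 9 → sum 25
  kept (positions 1,3,...): 2 2 9 6 7 6 4 9 → sum 45
Total = 70.
70 mod 10 = 0, so the number is valid.

valid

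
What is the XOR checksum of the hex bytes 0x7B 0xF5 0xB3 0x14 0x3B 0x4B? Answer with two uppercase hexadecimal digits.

XOR the bytes together:
  start with 0x7B
  0x7B ⊕ 0xF5 = 0x8E
  0x8E ⊕ 0xB3 = 0x3D
  0x3D ⊕ 0x14 = 0x29
  0x29 ⊕ 0x3B = 0x12
  0x12 ⊕ 0x4B = 0x59

59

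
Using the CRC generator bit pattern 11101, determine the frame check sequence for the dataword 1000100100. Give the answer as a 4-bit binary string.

0100

Append 4 zeros: 10001001000000. Divide by 11101 (XOR where the leading bit is 1):
  pos 0: 10001 XOR 11101 = 01100
  pos 1: 11000 XOR 11101 = 00101
  pos 3: 10101 XOR 11101 = 01000
  pos 4: 10000 XOR 11101 = 01101
  pos 5: 11010 XOR 11101 = 00111
  pos 7: 11100 XOR 11101 = 00001
Remainder (last 4 bits) = 0100. This is the CRC / FCS.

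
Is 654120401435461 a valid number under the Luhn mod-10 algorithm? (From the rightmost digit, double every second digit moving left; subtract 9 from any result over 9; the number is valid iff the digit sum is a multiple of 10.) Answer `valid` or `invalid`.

valid

From the right, keep odd positions and double even positions (subtract 9 from any doubled value over 9):
  doubled (positions 2,4,...): 3 1 8 0 0 2 1 → sum 15
  kept (positions 1,3,...): 1 4 3 1 4 2 4 6 → sum 25
Total = 40.
40 mod 10 = 0, so the number is valid.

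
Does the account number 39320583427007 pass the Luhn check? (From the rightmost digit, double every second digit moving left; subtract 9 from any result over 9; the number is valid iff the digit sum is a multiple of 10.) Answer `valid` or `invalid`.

From the right, keep odd positions and double even positions (subtract 9 from any doubled value over 9):
  doubled (positions 2,4,...): 0 5 8 7 0 6 6 → sum 32
  kept (positions 1,3,...): 7 0 2 3 5 2 9 → sum 28
Total = 60.
60 mod 10 = 0, so the number is valid.

valid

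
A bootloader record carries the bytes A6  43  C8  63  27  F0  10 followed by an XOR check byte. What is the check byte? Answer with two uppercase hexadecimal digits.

89

XOR the bytes together:
  start with 0xA6
  0xA6 ⊕ 0x43 = 0xE5
  0xE5 ⊕ 0xC8 = 0x2D
  0x2D ⊕ 0x63 = 0x4E
  0x4E ⊕ 0x27 = 0x69
  0x69 ⊕ 0xF0 = 0x99
  0x99 ⊕ 0x10 = 0x89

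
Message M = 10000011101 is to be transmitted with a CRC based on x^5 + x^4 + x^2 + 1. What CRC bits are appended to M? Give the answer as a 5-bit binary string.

10000

Append 5 zeros: 1000001110100000. Divide by 110101 (XOR where the leading bit is 1):
  pos 0: 100000 XOR 110101 = 010101
  pos 1: 101011 XOR 110101 = 011110
  pos 2: 111101 XOR 110101 = 001000
  pos 4: 100010 XOR 110101 = 010111
  pos 5: 101111 XOR 110101 = 011010
  pos 6: 110100 XOR 110101 = 000001
Remainder (last 5 bits) = 10000. This is the CRC / FCS.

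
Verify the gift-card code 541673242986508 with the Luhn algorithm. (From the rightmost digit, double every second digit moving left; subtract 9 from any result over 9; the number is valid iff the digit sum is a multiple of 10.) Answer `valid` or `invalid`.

invalid

From the right, keep odd positions and double even positions (subtract 9 from any doubled value over 9):
  doubled (positions 2,4,...): 0 3 9 8 6 3 8 → sum 37
  kept (positions 1,3,...): 8 5 8 2 2 7 1 5 → sum 38
Total = 75.
75 mod 10 = 5, so the number is invalid.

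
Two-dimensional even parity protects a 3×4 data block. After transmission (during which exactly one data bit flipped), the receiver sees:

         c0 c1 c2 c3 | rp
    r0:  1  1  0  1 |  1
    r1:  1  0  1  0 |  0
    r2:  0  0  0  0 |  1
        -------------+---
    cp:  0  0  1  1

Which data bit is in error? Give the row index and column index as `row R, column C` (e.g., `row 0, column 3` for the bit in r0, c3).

Recompute each row's even parity and compare to rp:
  r0: data parity 1, sent rp 1 → ok
  r1: data parity 0, sent rp 0 → ok
  r2: data parity 0, sent rp 1 → mismatch
Recompute each column's even parity and compare to cp:
  c0: data parity 0, sent cp 0 → ok
  c1: data parity 1, sent cp 0 → mismatch
  c2: data parity 1, sent cp 1 → ok
  c3: data parity 1, sent cp 1 → ok
Exactly one row (r2) and one column (c1) fail → the flipped bit is at their intersection.

row 2, column 1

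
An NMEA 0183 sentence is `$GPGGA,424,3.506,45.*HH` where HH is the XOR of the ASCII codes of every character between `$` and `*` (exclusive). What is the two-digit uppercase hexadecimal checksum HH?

XOR the ASCII codes of the payload characters:
  'G' = 0x47 → acc = 0x47
  'P' = 0x50 → acc = 0x17
  'G' = 0x47 → acc = 0x50
  'G' = 0x47 → acc = 0x17
  'A' = 0x41 → acc = 0x56
  ',' = 0x2C → acc = 0x7A
  '4' = 0x34 → acc = 0x4E
  '2' = 0x32 → acc = 0x7C
  '4' = 0x34 → acc = 0x48
  ',' = 0x2C → acc = 0x64
  '3' = 0x33 → acc = 0x57
  '.' = 0x2E → acc = 0x79
  '5' = 0x35 → acc = 0x4C
  '0' = 0x30 → acc = 0x7C
  '6' = 0x36 → acc = 0x4A
  ',' = 0x2C → acc = 0x66
  '4' = 0x34 → acc = 0x52
  '5' = 0x35 → acc = 0x67
  '.' = 0x2E → acc = 0x49
Checksum = 0x49.

49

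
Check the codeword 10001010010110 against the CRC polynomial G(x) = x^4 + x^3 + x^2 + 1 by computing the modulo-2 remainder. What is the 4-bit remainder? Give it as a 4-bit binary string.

Modulo-2 division of 10001010010110 by 11101:
  pos 0: 10001 XOR 11101 = 01100
  pos 1: 11000 XOR 11101 = 00101
  pos 3: 10110 XOR 11101 = 01011
  pos 4: 10110 XOR 11101 = 01011
  pos 5: 10111 XOR 11101 = 01010
  pos 6: 10100 XOR 11101 = 01001
  pos 7: 10011 XOR 11101 = 01110
  pos 8: 11101 XOR 11101 = 00000
Remainder = 0000 (zero — the frame passes the CRC check).

0000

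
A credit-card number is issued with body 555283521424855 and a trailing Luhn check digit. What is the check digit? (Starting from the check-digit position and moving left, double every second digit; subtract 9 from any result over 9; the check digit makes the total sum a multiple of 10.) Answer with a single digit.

1

Partial digits right→left: 5 5 8 4 2 4 1 2 5 3 8 2 5 5 5
Double every second digit counting from the check-digit position (so the 1st, 3rd, 5th, ... of the partial from the right).
  doubled (with −9 where >9): 1 7 4 2 1 7 1 1 → sum 24
  kept as-is: 5 4 4 2 3 2 5 → sum 25
Total = 24 + 25 = 49.
Check digit = (10 − (49 mod 10)) mod 10 = 1.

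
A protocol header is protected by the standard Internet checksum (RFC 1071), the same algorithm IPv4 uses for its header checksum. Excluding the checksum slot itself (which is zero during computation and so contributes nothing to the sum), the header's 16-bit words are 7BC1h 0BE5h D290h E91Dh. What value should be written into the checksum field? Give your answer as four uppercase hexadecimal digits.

BCAA

One's-complement addition (fold any carry out of bit 15 back into bit 0):
  0x7BC1 + 0x0BE5 = 0x087A6
  0x87A6 + 0xD290 = 0x15A36 → wrap carry → 0x5A37
  0x5A37 + 0xE91D = 0x14354 → wrap carry → 0x4355
One's-complement sum = 0x4355.
Checksum = ~0x4355 & 0xFFFF = 0xBCAA.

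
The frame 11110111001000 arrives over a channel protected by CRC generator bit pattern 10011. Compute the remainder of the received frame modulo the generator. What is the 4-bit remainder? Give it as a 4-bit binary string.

Modulo-2 division of 11110111001000 by 10011:
  pos 0: 11110 XOR 10011 = 01101
  pos 1: 11011 XOR 10011 = 01000
  pos 2: 10001 XOR 10011 = 00010
  pos 5: 10100 XOR 10011 = 00111
  pos 7: 11110 XOR 10011 = 01101
  pos 8: 11010 XOR 10011 = 01001
  pos 9: 10010 XOR 10011 = 00001
Remainder = 0001 (nonzero — an error is detected).

0001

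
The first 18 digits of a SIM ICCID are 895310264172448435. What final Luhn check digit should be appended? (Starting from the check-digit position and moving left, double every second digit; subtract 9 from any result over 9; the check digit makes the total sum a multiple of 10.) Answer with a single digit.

Partial digits right→left: 5 3 4 8 4 4 2 7 1 4 6 2 0 1 3 5 9 8
Double every second digit counting from the check-digit position (so the 1st, 3rd, 5th, ... of the partial from the right).
  doubled (with −9 where >9): 1 8 8 4 2 3 0 6 9 → sum 41
  kept as-is: 3 8 4 7 4 2 1 5 8 → sum 42
Total = 41 + 42 = 83.
Check digit = (10 − (83 mod 10)) mod 10 = 7.

7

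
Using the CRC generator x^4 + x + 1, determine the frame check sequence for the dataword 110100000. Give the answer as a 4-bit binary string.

1011

Append 4 zeros: 1101000000000. Divide by 10011 (XOR where the leading bit is 1):
  pos 0: 11010 XOR 10011 = 01001
  pos 1: 10010 XOR 10011 = 00001
  pos 5: 10000 XOR 10011 = 00011
  pos 8: 11000 XOR 10011 = 01011
Remainder (last 4 bits) = 1011. This is the CRC / FCS.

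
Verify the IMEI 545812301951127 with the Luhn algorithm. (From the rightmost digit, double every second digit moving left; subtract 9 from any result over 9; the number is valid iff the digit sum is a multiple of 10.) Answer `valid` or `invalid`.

From the right, keep odd positions and double even positions (subtract 9 from any doubled value over 9):
  doubled (positions 2,4,...): 4 2 9 0 4 7 8 → sum 34
  kept (positions 1,3,...): 7 1 5 1 3 1 5 5 → sum 28
Total = 62.
62 mod 10 = 2, so the number is invalid.

invalid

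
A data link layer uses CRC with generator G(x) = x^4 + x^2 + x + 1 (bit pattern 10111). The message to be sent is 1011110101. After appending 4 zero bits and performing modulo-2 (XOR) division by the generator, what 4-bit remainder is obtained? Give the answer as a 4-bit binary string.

Append 4 zeros: 10111101010000. Divide by 10111 (XOR where the leading bit is 1):
  pos 0: 10111 XOR 10111 = 00000
  pos 5: 10101 XOR 10111 = 00010
  pos 8: 10000 XOR 10111 = 00111
Remainder (last 4 bits) = 1110. This is the CRC / FCS.

1110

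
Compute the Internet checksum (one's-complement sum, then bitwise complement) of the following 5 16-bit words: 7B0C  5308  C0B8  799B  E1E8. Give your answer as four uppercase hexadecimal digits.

15AE

One's-complement addition (fold any carry out of bit 15 back into bit 0):
  0x7B0C + 0x5308 = 0x0CE14
  0xCE14 + 0xC0B8 = 0x18ECC → wrap carry → 0x8ECD
  0x8ECD + 0x799B = 0x10868 → wrap carry → 0x0869
  0x0869 + 0xE1E8 = 0x0EA51
One's-complement sum = 0xEA51.
Checksum = ~0xEA51 & 0xFFFF = 0x15AE.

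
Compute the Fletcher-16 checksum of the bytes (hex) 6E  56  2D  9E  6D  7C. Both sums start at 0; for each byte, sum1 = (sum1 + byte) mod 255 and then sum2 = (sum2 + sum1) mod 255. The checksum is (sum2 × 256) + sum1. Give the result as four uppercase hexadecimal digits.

2E7A

Running sums (mod 255):
  after byte 0 (6E): sum1=110, sum2=110
  after byte 1 (56): sum1=196, sum2=51
  after byte 2 (2D): sum1=241, sum2=37
  after byte 3 (9E): sum1=144, sum2=181
  after byte 4 (6D): sum1=253, sum2=179
  after byte 5 (7C): sum1=122, sum2=46
Checksum = sum2·256 + sum1 = 46·256 + 122 = 11898 = 0x2E7A.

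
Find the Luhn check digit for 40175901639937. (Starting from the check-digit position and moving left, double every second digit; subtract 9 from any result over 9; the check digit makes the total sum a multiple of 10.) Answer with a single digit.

Partial digits right→left: 7 3 9 9 3 6 1 0 9 5 7 1 0 4
Double every second digit counting from the check-digit position (so the 1st, 3rd, 5th, ... of the partial from the right).
  doubled (with −9 where >9): 5 9 6 2 9 5 0 → sum 36
  kept as-is: 3 9 6 0 5 1 4 → sum 28
Total = 36 + 28 = 64.
Check digit = (10 − (64 mod 10)) mod 10 = 6.

6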